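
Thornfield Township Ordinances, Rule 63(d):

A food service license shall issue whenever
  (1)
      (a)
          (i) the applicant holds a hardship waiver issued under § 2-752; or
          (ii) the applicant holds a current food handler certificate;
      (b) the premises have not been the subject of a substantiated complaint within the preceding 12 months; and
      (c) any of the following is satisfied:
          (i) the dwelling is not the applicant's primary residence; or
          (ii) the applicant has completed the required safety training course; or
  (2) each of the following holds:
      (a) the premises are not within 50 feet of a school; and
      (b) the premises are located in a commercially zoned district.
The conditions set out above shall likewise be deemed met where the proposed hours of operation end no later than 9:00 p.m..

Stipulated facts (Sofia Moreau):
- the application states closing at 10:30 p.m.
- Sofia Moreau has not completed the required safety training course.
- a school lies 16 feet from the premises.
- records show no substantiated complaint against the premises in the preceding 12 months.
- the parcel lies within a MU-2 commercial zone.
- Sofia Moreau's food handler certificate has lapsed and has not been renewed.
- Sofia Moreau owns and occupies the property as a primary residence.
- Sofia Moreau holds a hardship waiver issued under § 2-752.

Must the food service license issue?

No — denied.

(i) hardship waiver — met.
(ii) food handler cert. — not met.
(a): T OR F → true.
(b) no complaint in 12 mo. — holds.
(i) not (primary residence) — not met.
(ii) safety training — fails.
(c): F OR F → false.
So (1) is not satisfied (T AND T AND F).
(a) ≥50 ft from school — not met.
(b) commercially zoned — holds.
(2): F AND T → false.
Overall = F OR F = false.
Exception (closes by 9 p.m.) — not satisfied.
Result: main false OR exception false → false.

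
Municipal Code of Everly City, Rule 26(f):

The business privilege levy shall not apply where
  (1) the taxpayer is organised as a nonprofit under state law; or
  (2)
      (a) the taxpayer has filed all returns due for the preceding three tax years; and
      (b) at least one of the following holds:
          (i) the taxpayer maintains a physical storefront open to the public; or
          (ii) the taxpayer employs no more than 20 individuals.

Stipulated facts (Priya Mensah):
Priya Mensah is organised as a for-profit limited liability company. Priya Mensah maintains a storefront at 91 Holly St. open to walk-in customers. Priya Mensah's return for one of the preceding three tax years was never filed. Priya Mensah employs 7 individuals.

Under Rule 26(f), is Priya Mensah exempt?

(1) nonprofit — not met.
(a) returns current — not satisfied.
(i) has storefront — holds.
(ii) ≤ 20 employees — holds.
(b) = T OR T = true.
(2): F AND T → false.
Overall: F OR F → false.

No — not exempt.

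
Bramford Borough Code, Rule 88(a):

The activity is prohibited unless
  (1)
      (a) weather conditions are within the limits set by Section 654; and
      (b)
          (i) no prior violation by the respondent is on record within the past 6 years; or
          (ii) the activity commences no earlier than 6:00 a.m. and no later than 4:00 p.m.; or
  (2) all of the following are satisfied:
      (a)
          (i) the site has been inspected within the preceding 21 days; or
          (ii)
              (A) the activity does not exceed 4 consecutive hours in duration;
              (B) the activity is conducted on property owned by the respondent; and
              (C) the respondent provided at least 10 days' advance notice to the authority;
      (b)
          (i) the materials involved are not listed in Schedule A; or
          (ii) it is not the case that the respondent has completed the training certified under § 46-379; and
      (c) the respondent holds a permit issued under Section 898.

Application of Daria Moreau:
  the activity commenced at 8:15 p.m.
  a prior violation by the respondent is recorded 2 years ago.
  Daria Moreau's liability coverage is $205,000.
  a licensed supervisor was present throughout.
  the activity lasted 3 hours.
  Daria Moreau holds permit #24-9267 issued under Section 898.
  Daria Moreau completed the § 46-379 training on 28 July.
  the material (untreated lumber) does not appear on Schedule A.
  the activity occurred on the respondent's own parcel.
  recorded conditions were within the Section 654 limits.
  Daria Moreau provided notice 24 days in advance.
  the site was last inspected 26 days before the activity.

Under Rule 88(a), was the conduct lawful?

Yes — lawful.

(a) weather ok — met.
(i) no prior violation — not satisfied.
(ii) start within hours — not satisfied.
(b) = F OR F = false.
(1): T AND F → false.
(i) site inspected — fails.
(A) ≤ 4 hrs duration — holds.
(B) own property — met.
(C) ≥10 days' notice — satisfied.
(ii): T AND T AND T → true.
(a): F OR T → true.
(i) not (Schedule A material) — holds.
(ii) not (training certified) — not satisfied.
(b) = T OR F = true.
(c) holds permit — met.
So (2) is satisfied (T AND T AND T).
So Overall is satisfied (F OR T).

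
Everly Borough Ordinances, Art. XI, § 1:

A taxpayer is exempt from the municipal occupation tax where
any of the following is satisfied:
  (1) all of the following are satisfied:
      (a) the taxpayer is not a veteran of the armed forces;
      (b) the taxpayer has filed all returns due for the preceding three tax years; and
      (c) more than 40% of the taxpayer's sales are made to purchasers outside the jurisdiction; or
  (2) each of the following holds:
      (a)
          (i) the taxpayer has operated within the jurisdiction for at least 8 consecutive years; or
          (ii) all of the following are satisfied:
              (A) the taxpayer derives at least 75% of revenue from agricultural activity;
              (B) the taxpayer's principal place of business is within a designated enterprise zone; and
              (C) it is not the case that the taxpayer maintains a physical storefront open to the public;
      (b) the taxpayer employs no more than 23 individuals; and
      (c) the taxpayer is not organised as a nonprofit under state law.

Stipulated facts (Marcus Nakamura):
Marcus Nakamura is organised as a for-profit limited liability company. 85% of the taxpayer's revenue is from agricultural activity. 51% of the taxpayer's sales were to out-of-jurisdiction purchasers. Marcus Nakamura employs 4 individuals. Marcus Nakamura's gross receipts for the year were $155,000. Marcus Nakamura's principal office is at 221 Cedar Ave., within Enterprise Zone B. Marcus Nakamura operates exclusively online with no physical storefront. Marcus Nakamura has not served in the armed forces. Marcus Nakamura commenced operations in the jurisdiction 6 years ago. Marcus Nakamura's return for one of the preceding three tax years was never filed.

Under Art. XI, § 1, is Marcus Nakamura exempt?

(a) not (veteran) — met.
(b) returns current — fails.
(c) >40% out-of-jur. sales — holds.
(1) = T AND F AND T = false.
(i) ≥ 8 yrs in jurisdiction — fails.
(A) ≥75% agricultural — holds.
(B) in enterprise zone — met.
(C) not (has storefront) — satisfied.
(ii) = T AND T AND T = true.
(a): F OR T → true.
(b) ≤ 23 employees — met.
(c) not (nonprofit) — satisfied.
(2) = T AND T AND T = true.
So Overall is satisfied (F OR T).

Yes — exempt.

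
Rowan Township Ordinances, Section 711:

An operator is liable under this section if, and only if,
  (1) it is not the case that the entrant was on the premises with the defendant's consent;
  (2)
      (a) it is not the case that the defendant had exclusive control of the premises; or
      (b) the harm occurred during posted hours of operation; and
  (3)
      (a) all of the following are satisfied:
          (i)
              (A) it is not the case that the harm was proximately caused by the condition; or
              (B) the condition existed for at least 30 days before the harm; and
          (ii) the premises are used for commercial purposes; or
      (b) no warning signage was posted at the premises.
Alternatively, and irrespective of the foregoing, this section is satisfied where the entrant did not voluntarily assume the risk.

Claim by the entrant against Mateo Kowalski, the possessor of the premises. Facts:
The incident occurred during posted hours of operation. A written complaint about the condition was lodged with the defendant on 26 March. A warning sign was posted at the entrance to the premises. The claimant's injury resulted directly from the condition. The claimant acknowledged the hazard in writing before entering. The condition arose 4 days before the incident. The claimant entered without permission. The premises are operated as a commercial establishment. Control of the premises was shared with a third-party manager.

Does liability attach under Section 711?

No — not liable.

(1) not (consent to enter) — satisfied.
(a) not (exclusive control) — met.
(b) during posted hours — holds.
So (2) is satisfied (T OR T).
(A) not (proximate cause) — fails.
(B) condition ≥30 days old — not satisfied.
(i) = F OR F = false.
(ii) commercial use — met.
(a): F AND T → false.
(b) no signage posted — not satisfied.
(3): F OR F → false.
Overall = T AND T AND F = false.
Exception (no assumed risk) — not satisfied.
Result: main false OR exception false → false.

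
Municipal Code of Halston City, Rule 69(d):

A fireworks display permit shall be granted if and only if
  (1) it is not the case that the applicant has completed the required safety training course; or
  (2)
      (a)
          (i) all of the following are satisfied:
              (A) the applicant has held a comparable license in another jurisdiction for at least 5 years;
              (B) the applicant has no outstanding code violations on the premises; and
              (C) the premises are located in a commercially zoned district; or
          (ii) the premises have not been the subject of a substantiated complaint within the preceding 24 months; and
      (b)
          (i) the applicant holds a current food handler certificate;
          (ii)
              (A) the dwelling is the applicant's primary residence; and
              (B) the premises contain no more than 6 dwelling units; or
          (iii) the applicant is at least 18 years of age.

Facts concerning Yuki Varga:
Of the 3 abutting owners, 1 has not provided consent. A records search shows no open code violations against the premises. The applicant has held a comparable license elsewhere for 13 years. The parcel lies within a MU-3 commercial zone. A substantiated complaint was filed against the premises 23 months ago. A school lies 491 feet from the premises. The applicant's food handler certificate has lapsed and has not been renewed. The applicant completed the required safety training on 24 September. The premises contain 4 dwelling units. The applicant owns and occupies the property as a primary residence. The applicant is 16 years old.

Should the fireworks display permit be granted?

(1) not (safety training) — not satisfied.
(A) prior license ≥ 5 yr — holds.
(B) no code violations — met.
(C) commercially zoned — satisfied.
(i) = T AND T AND T = true.
(ii) no complaint in 24 mo. — not met.
(a): T OR F → true.
(i) food handler cert. — fails.
(A) primary residence — satisfied.
(B) ≤ 6 units — holds.
So (ii) is satisfied (T AND T).
(iii) age ≥ 18 — fails.
So (b) is satisfied (F OR T OR F).
So (2) is satisfied (T AND T).
Overall = F OR T = true.

Yes — granted.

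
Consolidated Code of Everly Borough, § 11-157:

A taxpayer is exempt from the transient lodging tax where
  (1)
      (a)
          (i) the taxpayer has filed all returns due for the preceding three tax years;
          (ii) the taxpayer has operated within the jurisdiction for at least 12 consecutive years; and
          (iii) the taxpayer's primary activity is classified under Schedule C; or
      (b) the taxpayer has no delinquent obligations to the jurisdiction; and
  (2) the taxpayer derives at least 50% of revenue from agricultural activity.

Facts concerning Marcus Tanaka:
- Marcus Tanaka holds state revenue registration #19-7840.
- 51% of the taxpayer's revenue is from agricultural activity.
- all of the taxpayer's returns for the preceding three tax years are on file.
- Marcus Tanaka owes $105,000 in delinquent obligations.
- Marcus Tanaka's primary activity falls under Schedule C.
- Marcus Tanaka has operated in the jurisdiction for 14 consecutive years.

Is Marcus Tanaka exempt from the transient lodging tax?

Yes — exempt.

(i) returns current — met.
(ii) ≥ 12 yrs in jurisdiction — satisfied.
(iii) Schedule C activity — satisfied.
So (a) is satisfied (T AND T AND T).
(b) no delinquency — not satisfied.
(1): T OR F → true.
(2) ≥50% agricultural — met.
So Overall is satisfied (T AND T).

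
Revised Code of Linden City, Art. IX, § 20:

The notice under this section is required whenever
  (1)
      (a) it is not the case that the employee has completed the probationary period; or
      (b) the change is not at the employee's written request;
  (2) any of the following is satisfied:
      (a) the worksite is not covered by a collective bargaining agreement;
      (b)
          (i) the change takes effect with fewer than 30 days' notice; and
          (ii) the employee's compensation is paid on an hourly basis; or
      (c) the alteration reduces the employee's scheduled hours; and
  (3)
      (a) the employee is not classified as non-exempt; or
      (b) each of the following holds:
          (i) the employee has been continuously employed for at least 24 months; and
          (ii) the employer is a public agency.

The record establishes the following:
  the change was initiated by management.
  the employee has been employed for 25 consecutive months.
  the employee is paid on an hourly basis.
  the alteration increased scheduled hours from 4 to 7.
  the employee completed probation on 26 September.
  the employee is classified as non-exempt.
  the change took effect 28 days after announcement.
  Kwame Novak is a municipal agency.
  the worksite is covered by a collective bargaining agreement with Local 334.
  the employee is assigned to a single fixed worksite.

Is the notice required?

(a) not (past probation) — not met.
(b) not employee-requested — met.
(1): F OR T → true.
(a) no CBA — not met.
(i) < 30 days' notice — satisfied.
(ii) hourly-paid — holds.
(b) = T AND T = true.
(c) hours reduced — not met.
(2): F OR T OR F → true.
(a) not (non-exempt) — fails.
(i) tenure ≥ 24 mo. — met.
(ii) public agency — holds.
(b) = T AND T = true.
So (3) is satisfied (F OR T).
Overall = T AND T AND T = true.

Yes — required.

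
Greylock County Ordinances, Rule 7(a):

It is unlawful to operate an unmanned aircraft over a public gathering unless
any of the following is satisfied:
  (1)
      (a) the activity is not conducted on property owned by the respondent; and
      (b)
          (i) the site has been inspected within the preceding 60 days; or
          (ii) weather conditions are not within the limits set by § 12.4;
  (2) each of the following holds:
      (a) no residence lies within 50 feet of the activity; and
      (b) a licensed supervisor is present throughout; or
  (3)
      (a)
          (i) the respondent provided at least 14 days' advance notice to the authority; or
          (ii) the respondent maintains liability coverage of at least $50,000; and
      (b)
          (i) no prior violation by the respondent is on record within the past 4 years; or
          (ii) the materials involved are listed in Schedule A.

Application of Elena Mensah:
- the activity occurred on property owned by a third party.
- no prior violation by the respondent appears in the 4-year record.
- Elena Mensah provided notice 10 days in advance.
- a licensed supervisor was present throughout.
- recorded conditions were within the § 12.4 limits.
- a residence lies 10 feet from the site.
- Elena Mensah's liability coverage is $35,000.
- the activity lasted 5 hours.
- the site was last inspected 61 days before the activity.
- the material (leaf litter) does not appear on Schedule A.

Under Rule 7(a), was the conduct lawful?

(a) not (own property) — holds.
(i) site inspected — not met.
(ii) not (weather ok) — fails.
(b): F OR F → false.
(1) = T AND F = false.
(a) no residence in 50 ft — not met.
(b) supervisor present — satisfied.
So (2) is not satisfied (F AND T).
(i) ≥14 days' notice — fails.
(ii) coverage ≥ $50,000 — not met.
(a): F OR F → false.
(i) no prior violation — satisfied.
(ii) Schedule A material — not met.
(b) = T OR F = true.
(3) = F AND T = false.
So Overall is not satisfied (F OR F OR F).

No — unlawful.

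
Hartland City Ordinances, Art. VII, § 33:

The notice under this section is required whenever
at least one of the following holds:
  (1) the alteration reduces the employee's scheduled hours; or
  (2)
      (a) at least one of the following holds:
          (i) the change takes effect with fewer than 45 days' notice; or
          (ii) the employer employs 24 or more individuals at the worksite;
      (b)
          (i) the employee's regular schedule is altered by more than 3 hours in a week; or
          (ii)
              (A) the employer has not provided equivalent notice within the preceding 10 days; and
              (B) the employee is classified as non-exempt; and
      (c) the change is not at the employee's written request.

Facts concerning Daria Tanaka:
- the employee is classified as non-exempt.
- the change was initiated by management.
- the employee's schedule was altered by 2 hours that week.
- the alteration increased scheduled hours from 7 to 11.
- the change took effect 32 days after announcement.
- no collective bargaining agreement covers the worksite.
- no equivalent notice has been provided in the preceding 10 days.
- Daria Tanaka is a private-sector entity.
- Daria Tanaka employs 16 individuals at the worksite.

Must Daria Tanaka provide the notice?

(1) hours reduced — not met.
(i) < 45 days' notice — met.
(ii) ≥ 24 at site — fails.
So (a) is satisfied (T OR F).
(i) schedule shift > 3h — not satisfied.
(A) no recent notice — holds.
(B) non-exempt — met.
(ii): T AND T → true.
So (b) is satisfied (F OR T).
(c) not employee-requested — met.
(2): T AND T AND T → true.
Overall = F OR T = true.

Yes — required.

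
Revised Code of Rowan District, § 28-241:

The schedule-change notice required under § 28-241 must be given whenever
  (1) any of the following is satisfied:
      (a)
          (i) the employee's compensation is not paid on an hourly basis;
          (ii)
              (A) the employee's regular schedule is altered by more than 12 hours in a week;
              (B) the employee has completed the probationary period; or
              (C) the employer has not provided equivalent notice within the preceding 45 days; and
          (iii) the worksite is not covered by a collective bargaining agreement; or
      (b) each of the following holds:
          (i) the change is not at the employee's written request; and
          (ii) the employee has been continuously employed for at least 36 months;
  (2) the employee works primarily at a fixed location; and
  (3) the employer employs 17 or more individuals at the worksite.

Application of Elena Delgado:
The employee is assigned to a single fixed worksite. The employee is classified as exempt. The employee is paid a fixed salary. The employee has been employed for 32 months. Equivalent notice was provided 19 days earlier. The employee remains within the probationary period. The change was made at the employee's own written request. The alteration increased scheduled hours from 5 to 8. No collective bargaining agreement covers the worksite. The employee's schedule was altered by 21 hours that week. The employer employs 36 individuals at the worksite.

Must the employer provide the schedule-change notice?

(i) not (hourly-paid) — met.
(A) schedule shift > 12h — satisfied.
(B) past probation — not met.
(C) no recent notice — not met.
So (ii) is satisfied (T OR F OR F).
(iii) no CBA — satisfied.
(a) = T AND T AND T = true.
(i) not employee-requested — not satisfied.
(ii) tenure ≥ 36 mo. — not satisfied.
(b): F AND F → false.
So (1) is satisfied (T OR F).
(2) fixed location — holds.
(3) ≥ 17 at site — satisfied.
Overall: T AND T AND T → true.

Yes — required.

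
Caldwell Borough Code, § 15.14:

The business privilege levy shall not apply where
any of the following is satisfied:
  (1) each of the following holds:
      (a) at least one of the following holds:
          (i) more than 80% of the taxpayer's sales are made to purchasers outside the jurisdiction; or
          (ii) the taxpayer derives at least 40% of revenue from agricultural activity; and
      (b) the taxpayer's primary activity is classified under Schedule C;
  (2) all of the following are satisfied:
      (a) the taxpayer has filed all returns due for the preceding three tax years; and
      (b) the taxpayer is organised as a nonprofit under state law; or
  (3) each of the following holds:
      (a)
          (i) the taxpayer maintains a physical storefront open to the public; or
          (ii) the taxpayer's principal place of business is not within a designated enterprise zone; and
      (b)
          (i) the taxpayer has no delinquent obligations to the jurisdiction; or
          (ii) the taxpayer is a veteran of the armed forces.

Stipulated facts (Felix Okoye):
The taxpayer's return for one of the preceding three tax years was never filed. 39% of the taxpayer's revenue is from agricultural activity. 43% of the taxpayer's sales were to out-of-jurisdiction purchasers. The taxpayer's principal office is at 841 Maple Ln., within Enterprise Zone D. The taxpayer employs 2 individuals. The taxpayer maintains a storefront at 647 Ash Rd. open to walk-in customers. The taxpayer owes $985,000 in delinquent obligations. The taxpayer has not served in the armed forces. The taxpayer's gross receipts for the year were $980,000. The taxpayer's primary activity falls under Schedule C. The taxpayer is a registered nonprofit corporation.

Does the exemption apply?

No — not exempt.

(i) >80% out-of-jur. sales — not met.
(ii) ≥40% agricultural — not satisfied.
(a) = F OR F = false.
(b) Schedule C activity — holds.
(1): F AND T → false.
(a) returns current — fails.
(b) nonprofit — met.
(2): F AND T → false.
(i) has storefront — met.
(ii) not (in enterprise zone) — not satisfied.
So (a) is satisfied (T OR F).
(i) no delinquency — not met.
(ii) veteran — fails.
(b): F OR F → false.
(3) = T AND F = false.
Overall = F OR F OR F = false.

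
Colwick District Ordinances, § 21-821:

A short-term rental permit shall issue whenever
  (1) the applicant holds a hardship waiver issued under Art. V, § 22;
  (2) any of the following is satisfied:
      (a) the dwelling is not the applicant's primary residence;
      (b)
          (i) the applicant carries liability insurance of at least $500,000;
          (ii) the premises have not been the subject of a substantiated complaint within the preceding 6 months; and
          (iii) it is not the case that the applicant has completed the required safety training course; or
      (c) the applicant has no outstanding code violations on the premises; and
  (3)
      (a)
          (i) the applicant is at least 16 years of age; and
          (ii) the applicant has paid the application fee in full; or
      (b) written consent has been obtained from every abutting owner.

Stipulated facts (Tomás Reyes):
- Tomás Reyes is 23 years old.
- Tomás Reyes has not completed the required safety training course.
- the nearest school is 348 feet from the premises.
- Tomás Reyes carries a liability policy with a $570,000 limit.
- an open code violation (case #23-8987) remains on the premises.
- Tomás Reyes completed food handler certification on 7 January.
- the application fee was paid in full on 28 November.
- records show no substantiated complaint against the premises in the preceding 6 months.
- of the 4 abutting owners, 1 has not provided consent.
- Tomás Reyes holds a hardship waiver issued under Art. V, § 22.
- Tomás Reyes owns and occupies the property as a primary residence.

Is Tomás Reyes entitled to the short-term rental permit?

Yes — granted.

(1) hardship waiver — met.
(a) not (primary residence) — not met.
(i) insurance ≥ $500,000 — met.
(ii) no complaint in 6 mo. — met.
(iii) not (safety training) — satisfied.
(b) = T AND T AND T = true.
(c) no code violations — not satisfied.
So (2) is satisfied (F OR T OR F).
(i) age ≥ 16 — met.
(ii) fee paid — holds.
(a) = T AND T = true.
(b) all abutters consent — fails.
(3): T OR F → true.
So Overall is satisfied (T AND T AND T).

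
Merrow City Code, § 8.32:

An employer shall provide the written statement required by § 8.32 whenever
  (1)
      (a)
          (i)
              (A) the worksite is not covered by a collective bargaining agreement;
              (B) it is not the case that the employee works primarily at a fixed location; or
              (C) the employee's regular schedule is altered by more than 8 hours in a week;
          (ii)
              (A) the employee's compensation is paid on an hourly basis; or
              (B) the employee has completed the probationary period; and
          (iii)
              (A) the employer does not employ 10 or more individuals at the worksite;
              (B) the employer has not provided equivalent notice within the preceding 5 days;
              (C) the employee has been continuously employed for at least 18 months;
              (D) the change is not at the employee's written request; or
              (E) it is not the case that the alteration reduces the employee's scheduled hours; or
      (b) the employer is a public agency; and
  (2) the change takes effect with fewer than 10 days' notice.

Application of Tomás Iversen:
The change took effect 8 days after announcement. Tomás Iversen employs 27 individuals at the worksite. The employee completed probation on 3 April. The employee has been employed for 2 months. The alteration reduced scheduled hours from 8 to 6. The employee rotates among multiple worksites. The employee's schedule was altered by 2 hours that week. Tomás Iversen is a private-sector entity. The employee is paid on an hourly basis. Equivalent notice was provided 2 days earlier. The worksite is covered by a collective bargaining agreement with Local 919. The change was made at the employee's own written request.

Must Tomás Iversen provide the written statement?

(A) no CBA — fails.
(B) not (fixed location) — holds.
(C) schedule shift > 8h — not met.
So (i) is satisfied (F OR T OR F).
(A) hourly-paid — met.
(B) past probation — satisfied.
(ii): T OR T → true.
(A) not (≥ 10 at site) — not satisfied.
(B) no recent notice — not met.
(C) tenure ≥ 18 mo. — not met.
(D) not employee-requested — not met.
(E) not (hours reduced) — not met.
So (iii) is not satisfied (F OR F OR F OR F OR F).
So (a) is not satisfied (T AND T AND F).
(b) public agency — fails.
(1): F OR F → false.
(2) < 10 days' notice — holds.
Overall: F AND T → false.

No — not required.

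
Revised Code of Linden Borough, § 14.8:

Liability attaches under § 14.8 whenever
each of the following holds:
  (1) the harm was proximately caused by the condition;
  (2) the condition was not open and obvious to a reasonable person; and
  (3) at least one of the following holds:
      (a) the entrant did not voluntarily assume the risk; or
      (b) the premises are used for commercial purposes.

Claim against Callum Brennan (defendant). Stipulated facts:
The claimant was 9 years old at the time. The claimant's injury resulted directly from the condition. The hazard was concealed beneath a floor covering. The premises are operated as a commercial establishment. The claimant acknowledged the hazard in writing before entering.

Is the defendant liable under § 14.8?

(1) proximate cause — met.
(2) not open/obvious — satisfied.
(a) no assumed risk — not met.
(b) commercial use — met.
(3) = F OR T = true.
So Overall is satisfied (T AND T AND T).

Yes — liable.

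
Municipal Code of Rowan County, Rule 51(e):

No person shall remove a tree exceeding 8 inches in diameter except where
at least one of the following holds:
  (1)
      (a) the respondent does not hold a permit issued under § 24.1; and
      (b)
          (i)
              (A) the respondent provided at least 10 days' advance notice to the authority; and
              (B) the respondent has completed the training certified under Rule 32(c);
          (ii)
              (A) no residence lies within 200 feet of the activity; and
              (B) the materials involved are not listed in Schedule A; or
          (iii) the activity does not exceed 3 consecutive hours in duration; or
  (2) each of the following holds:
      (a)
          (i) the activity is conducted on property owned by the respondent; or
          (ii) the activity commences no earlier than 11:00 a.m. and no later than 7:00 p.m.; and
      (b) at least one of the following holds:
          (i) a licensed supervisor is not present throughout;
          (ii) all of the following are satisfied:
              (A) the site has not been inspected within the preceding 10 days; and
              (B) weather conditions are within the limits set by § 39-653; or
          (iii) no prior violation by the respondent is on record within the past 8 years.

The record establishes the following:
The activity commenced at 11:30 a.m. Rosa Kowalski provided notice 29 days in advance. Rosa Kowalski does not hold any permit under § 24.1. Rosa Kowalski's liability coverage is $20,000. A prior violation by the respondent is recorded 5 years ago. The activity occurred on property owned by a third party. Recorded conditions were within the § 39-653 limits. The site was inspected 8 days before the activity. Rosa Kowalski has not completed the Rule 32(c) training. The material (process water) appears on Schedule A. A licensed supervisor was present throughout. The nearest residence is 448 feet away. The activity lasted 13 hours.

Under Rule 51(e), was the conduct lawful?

No — unlawful.

(a) not (holds permit) — holds.
(A) ≥10 days' notice — holds.
(B) training certified — not satisfied.
So (i) is not satisfied (T AND F).
(A) no residence in 200 ft — met.
(B) not (Schedule A material) — fails.
(ii): T AND F → false.
(iii) ≤ 3 hrs duration — not satisfied.
(b): F OR F OR F → false.
(1) = T AND F = false.
(i) own property — not met.
(ii) start within hours — holds.
(a) = F OR T = true.
(i) not (supervisor present) — not satisfied.
(A) not (site inspected) — fails.
(B) weather ok — met.
So (ii) is not satisfied (F AND T).
(iii) no prior violation — not met.
(b): F OR F OR F → false.
(2) = T AND F = false.
So Overall is not satisfied (F OR F).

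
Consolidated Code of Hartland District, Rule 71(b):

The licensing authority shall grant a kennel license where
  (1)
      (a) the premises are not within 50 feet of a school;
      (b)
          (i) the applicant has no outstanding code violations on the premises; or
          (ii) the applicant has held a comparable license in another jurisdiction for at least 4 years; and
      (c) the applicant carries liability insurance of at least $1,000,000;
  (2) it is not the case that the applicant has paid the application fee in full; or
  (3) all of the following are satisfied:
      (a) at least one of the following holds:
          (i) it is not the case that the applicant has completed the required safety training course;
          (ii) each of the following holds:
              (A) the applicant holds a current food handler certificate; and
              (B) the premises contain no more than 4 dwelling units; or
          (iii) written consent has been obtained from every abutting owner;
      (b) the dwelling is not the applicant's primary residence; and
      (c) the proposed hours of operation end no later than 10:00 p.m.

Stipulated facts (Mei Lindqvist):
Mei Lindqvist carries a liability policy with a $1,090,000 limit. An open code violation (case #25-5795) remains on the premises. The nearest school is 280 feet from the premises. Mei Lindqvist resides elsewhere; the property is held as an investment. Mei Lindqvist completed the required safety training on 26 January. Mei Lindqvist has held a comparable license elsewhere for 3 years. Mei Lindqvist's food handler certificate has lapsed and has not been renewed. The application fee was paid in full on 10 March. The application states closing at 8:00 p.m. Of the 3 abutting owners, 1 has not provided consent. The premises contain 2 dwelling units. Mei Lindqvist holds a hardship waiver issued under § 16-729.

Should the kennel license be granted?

(a) ≥50 ft from school — satisfied.
(i) no code violations — not satisfied.
(ii) prior license ≥ 4 yr — not met.
So (b) is not satisfied (F OR F).
(c) insurance ≥ $1,000,000 — met.
(1): T AND F AND T → false.
(2) not (fee paid) — not satisfied.
(i) not (safety training) — not satisfied.
(A) food handler cert. — not satisfied.
(B) ≤ 4 units — holds.
So (ii) is not satisfied (F AND T).
(iii) all abutters consent — fails.
(a) = F OR F OR F = false.
(b) not (primary residence) — holds.
(c) closes by 10 p.m. — satisfied.
(3) = F AND T AND T = false.
So Overall is not satisfied (F OR F OR F).

No — denied.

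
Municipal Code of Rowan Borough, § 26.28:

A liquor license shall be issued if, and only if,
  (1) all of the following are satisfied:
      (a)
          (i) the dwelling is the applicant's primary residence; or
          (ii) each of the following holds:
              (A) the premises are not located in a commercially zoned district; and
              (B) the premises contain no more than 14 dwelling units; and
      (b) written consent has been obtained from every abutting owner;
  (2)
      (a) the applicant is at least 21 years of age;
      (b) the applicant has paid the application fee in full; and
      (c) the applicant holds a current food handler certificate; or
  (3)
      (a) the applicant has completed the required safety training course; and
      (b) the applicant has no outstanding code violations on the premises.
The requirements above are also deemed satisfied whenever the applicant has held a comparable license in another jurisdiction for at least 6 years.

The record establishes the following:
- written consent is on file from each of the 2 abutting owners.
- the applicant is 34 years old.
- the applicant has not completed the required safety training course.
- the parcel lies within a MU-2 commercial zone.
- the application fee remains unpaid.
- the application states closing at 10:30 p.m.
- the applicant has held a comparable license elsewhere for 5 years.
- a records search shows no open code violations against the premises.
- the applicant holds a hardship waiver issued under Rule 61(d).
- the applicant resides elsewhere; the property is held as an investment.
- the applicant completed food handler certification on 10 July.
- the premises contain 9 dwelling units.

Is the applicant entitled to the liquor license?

(i) primary residence — not met.
(A) not (commercially zoned) — fails.
(B) ≤ 14 units — holds.
(ii): F AND T → false.
(a) = F OR F = false.
(b) all abutters consent — satisfied.
(1) = F AND T = false.
(a) age ≥ 21 — satisfied.
(b) fee paid — fails.
(c) food handler cert. — satisfied.
(2) = T AND F AND T = false.
(a) safety training — not met.
(b) no code violations — satisfied.
(3) = F AND T = false.
Overall: F OR F OR F → false.
Exception (prior license ≥ 6 yr) — not satisfied.
Result: main false OR exception false → false.

No — denied.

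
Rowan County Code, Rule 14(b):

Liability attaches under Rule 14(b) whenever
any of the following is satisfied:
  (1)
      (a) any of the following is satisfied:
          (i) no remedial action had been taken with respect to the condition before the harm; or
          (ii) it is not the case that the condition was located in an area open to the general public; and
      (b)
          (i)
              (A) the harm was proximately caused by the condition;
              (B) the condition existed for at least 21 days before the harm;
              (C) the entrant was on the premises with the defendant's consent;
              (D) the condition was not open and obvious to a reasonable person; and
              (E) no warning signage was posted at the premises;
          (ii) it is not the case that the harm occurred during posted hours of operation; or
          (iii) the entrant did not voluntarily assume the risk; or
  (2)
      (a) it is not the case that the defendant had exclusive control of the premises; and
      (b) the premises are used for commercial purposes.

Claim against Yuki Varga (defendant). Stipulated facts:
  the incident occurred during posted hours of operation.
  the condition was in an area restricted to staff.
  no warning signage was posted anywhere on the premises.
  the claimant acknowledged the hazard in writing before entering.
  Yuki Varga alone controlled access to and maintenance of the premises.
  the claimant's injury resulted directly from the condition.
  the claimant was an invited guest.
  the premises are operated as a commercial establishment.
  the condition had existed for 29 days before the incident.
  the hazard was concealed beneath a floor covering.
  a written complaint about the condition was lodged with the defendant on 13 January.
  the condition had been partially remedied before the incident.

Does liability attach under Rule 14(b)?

Yes — liable.

(i) no remedial action — not met.
(ii) not (public area) — satisfied.
So (a) is satisfied (F OR T).
(A) proximate cause — satisfied.
(B) condition ≥21 days old — met.
(C) consent to enter — met.
(D) not open/obvious — holds.
(E) no signage posted — holds.
So (i) is satisfied (T AND T AND T AND T AND T).
(ii) not (during posted hours) — fails.
(iii) no assumed risk — not met.
(b) = T OR F OR F = true.
(1): T AND T → true.
(a) not (exclusive control) — not met.
(b) commercial use — satisfied.
(2): F AND T → false.
Overall: T OR F → true.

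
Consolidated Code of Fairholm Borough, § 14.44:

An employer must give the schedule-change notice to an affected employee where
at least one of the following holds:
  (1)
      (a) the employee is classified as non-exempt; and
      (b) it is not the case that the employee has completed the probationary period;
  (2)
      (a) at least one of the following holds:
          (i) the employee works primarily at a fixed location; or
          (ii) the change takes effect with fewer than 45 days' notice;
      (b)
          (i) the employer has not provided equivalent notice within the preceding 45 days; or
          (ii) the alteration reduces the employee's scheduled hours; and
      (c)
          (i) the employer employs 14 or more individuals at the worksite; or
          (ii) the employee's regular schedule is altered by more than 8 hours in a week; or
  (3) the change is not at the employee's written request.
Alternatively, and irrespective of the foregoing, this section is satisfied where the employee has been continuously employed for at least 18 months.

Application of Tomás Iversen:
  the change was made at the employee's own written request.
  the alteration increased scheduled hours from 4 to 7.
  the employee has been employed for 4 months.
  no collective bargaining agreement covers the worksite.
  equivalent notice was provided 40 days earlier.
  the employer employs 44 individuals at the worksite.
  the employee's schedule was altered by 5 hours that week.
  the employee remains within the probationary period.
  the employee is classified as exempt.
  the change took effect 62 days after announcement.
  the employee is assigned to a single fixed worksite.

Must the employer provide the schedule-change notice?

(a) non-exempt — not satisfied.
(b) not (past probation) — satisfied.
(1): F AND T → false.
(i) fixed location — holds.
(ii) < 45 days' notice — fails.
So (a) is satisfied (T OR F).
(i) no recent notice — not satisfied.
(ii) hours reduced — not satisfied.
(b) = F OR F = false.
(i) ≥ 14 at site — holds.
(ii) schedule shift > 8h — fails.
(c) = T OR F = true.
(2): T AND F AND T → false.
(3) not employee-requested — not satisfied.
Overall: F OR F OR F → false.
Exception (tenure ≥ 18 mo.) — not satisfied.
Result: main false OR exception false → false.

No — not required.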